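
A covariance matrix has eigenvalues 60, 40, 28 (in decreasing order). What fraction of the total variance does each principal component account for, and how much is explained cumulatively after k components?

Step 1 — total variance = trace(Sigma) = Σ λ_i = 60 + 40 + 28 = 128.

Step 2 — fraction explained by component i = λ_i / Σ λ:
  PC1: 60/128 = 0.4688
  PC2: 40/128 = 0.3125
  PC3: 28/128 = 0.2188

Step 3 — cumulative fraction after k components = (λ_1 + ... + λ_k) / Σ λ:
  k = 1: 60/128 = 0.4688
  k = 2: (60 + 40)/128 = 100/128 = 0.7812
  k = 3: (60 + 40 + 28)/128 = 128/128 = 1

Summary (fraction, with percent):

explained: PC1 0.4688 (46.88%), PC2 0.3125 (31.25%), PC3 0.2188 (21.88%);  cumulative: 0.4688, 0.7812, 1


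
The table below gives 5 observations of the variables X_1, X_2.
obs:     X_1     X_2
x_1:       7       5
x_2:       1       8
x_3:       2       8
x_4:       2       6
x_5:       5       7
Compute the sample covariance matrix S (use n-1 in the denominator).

Step 1 — column means:
  mean(X_1) = (7 + 1 + 2 + 2 + 5) / 5 = 17/5 = 3.4
  mean(X_2) = (5 + 8 + 8 + 6 + 7) / 5 = 34/5 = 6.8

Step 2 — sample covariance S[i,j] = (1/(n-1)) · Σ_k (x_{k,i} - mean_i) · (x_{k,j} - mean_j), with n-1 = 4.
  S[X_1,X_1] = ((3.6)·(3.6) + (-2.4)·(-2.4) + (-1.4)·(-1.4) + (-1.4)·(-1.4) + (1.6)·(1.6)) / 4 = 25.2/4 = 6.3
  S[X_1,X_2] = ((3.6)·(-1.8) + (-2.4)·(1.2) + (-1.4)·(1.2) + (-1.4)·(-0.8) + (1.6)·(0.2)) / 4 = -9.6/4 = -2.4
  S[X_2,X_2] = ((-1.8)·(-1.8) + (1.2)·(1.2) + (1.2)·(1.2) + (-0.8)·(-0.8) + (0.2)·(0.2)) / 4 = 6.8/4 = 1.7

S is symmetric (S[j,i] = S[i,j]). Assembling:

S = [[6.3, -2.4],
 [-2.4, 1.7]]


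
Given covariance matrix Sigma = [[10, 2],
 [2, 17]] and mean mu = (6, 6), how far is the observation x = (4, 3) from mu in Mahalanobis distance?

Step 1 — centre the observation: (x - mu) = (-2, -3).

Step 2 — invert Sigma. det(Sigma) = 10·17 - (2)² = 166.
  Sigma^{-1} = (1/det) · [[d, -b], [-b, a]] = [[0.1024, -0.012],
 [-0.012, 0.0602]].

Step 3 — form the quadratic (x - mu)^T · Sigma^{-1} · (x - mu):
  Sigma^{-1} · (x - mu) = (-0.1687, -0.1566).
  (x - mu)^T · [Sigma^{-1} · (x - mu)] = (-2)·(-0.1687) + (-3)·(-0.1566) = 0.8072.

Step 4 — take square root: d = √(0.8072) ≈ 0.8985.

d(x, mu) = √(0.8072) ≈ 0.8985


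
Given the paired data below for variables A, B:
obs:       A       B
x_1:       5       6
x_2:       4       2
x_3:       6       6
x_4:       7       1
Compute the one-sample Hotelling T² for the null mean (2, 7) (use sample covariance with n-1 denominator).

Step 1 — sample mean vector:
  mean(A) = (5 + 4 + 6 + 7) / 4 = 22/4 = 5.5
  mean(B) = (6 + 2 + 6 + 1) / 4 = 15/4 = 3.75
  x̄ = (5.5, 3.75),  deviation x̄ - mu_0 = (5.5, 3.75) - (2, 7) = (3.5, -3.25).

Step 2 — sample covariance matrix, S[i,j] = (1/(n-1)) · Σ_k (x_{k,i} - mean_i) · (x_{k,j} - mean_j), divisor n-1 = 3:
  S[A,A] = ((-0.5)·(-0.5) + (-1.5)·(-1.5) + (0.5)·(0.5) + (1.5)·(1.5)) / 3 = 5/3 = 1.6667
  S[A,B] = ((-0.5)·(2.25) + (-1.5)·(-1.75) + (0.5)·(2.25) + (1.5)·(-2.75)) / 3 = -1.5/3 = -0.5
  S[B,B] = ((2.25)·(2.25) + (-1.75)·(-1.75) + (2.25)·(2.25) + (-2.75)·(-2.75)) / 3 = 20.75/3 = 6.9167
  S = [[1.6667, -0.5],
 [-0.5, 6.9167]].

Step 3 — invert S. det(S) = 1.6667·6.9167 - (-0.5)² = 11.2778.
  S^{-1} = (1/det) · [[d, -b], [-b, a]] = [[0.6133, 0.0443],
 [0.0443, 0.1478]].

Step 4 — quadratic form (x̄ - mu_0)^T · S^{-1} · (x̄ - mu_0):
  S^{-1} · (x̄ - mu_0) = (2.0025, -0.3251),
  (x̄ - mu_0)^T · [...] = (3.5)·(2.0025) + (-3.25)·(-0.3251) = 8.0653.

Step 5 — scale by n: T² = 4 · 8.0653 = 32.2611.

T² ≈ 32.2611


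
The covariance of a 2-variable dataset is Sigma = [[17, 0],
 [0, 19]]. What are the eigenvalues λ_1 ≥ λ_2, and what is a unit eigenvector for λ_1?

Step 1 — characteristic polynomial of 2×2 Sigma:
  det(Sigma - λI) = λ² - trace · λ + det = 0.
  trace = 17 + 19 = 36, det = 17·19 - (0)² = 323.
Step 2 — discriminant:
  Δ = trace² - 4·det = 1296 - 1292 = 4.
Step 3 — eigenvalues:
  λ = (trace ± √Δ)/2 = (36 ± 2)/2,
  λ_1 = 19,  λ_2 = 17.

Step 4 — unit eigenvector for λ_1: Sigma is diagonal, so its eigenvectors are the coordinate axes. λ_1 = 19 is the diagonal entry on the second coordinate axis, hence
  v_1 = (0, 1) (||v_1|| = 1).

λ_1 = 19,  λ_2 = 17;  v_1 ≈ (0, 1)


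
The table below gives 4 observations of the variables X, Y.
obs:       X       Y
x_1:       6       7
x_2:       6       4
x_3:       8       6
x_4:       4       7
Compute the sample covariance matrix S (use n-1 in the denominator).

Step 1 — column means:
  mean(X) = (6 + 6 + 8 + 4) / 4 = 24/4 = 6
  mean(Y) = (7 + 4 + 6 + 7) / 4 = 24/4 = 6

Step 2 — sample covariance S[i,j] = (1/(n-1)) · Σ_k (x_{k,i} - mean_i) · (x_{k,j} - mean_j), with n-1 = 3.
  S[X,X] = ((0)·(0) + (0)·(0) + (2)·(2) + (-2)·(-2)) / 3 = 8/3 = 2.6667
  S[X,Y] = ((0)·(1) + (0)·(-2) + (2)·(0) + (-2)·(1)) / 3 = -2/3 = -0.6667
  S[Y,Y] = ((1)·(1) + (-2)·(-2) + (0)·(0) + (1)·(1)) / 3 = 6/3 = 2

S is symmetric (S[j,i] = S[i,j]). Assembling:

S = [[2.6667, -0.6667],
 [-0.6667, 2]]


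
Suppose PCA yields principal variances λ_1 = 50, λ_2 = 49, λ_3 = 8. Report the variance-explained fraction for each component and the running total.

Step 1 — total variance = trace(Sigma) = Σ λ_i = 50 + 49 + 8 = 107.

Step 2 — fraction explained by component i = λ_i / Σ λ:
  PC1: 50/107 = 0.4673
  PC2: 49/107 = 0.4579
  PC3: 8/107 = 0.0748

Step 3 — cumulative fraction after k components = (λ_1 + ... + λ_k) / Σ λ:
  k = 1: 50/107 = 0.4673
  k = 2: (50 + 49)/107 = 99/107 = 0.9252
  k = 3: (50 + 49 + 8)/107 = 107/107 = 1

Summary (fraction, with percent):

explained: PC1 0.4673 (46.73%), PC2 0.4579 (45.79%), PC3 0.0748 (7.48%);  cumulative: 0.4673, 0.9252, 1


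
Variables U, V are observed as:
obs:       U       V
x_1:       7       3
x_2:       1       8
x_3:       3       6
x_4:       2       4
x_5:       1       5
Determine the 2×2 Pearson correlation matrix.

Step 1 — column means:
  mean(U) = (7 + 1 + 3 + 2 + 1) / 5 = 14/5 = 2.8
  mean(V) = (3 + 8 + 6 + 4 + 5) / 5 = 26/5 = 5.2

Step 2 — sample variances and covariances s[i,j] = (1/(n-1)) · Σ_k (x_{k,i} - mean_i) · (x_{k,j} - mean_j), with n-1 = 4:
  s[U,U] = ((4.2)·(4.2) + (-1.8)·(-1.8) + (0.2)·(0.2) + (-0.8)·(-0.8) + (-1.8)·(-1.8)) / 4 = 24.8/4 = 6.2
  s[U,V] = ((4.2)·(-2.2) + (-1.8)·(2.8) + (0.2)·(0.8) + (-0.8)·(-1.2) + (-1.8)·(-0.2)) / 4 = -12.8/4 = -3.2
  s[V,V] = ((-2.2)·(-2.2) + (2.8)·(2.8) + (0.8)·(0.8) + (-1.2)·(-1.2) + (-0.2)·(-0.2)) / 4 = 14.8/4 = 3.7
  Sample standard deviations s_i = √(s[i,i]):
  s(U) = √(6.2) = 2.49
  s(V) = √(3.7) = 1.9235

Step 3 — r_{ij} = s_{ij} / (s_i · s_j):
  r[U,U] = 1 (diagonal).
  r[U,V] = -3.2 / (2.49 · 1.9235) = -3.2 / 4.7896 = -0.6681
  r[V,V] = 1 (diagonal).

R is symmetric with unit diagonal. Assembling:

R = [[1, -0.6681],
 [-0.6681, 1]]


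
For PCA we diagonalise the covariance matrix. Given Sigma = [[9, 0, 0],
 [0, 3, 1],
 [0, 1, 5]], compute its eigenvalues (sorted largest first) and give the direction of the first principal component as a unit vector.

Step 1 — characteristic polynomial p(λ) = det(λI - Sigma) = λ³ - tr·λ² + c_1·λ - det, where tr = trace, c_1 = sum of the principal 2×2 minors, det = det(Sigma):
  tr = 9 + 3 + 5 = 17,
  c_1 = (9·3 - (0)²) + (9·5 - (0)²) + (3·5 - (1)²) = 27 + 45 + 14 = 86,
  det = 9·(3·5 - (1)²) - (0)·((0)·5 - (1)·(0)) + (0)·((0)·(1) - 3·(0)) = 9·(14) - (0)·(0) + (0)·(0) = 126.
  So p(λ) = λ³ - 17λ² + 86λ - 126.
Step 2 — look for an integer root (rational root theorem: any rational root is an integer divisor of 126). Testing λ = 9:
  p(9) = 729 - 1377 + 774 - 126 = 0  ✓
  Dividing out (λ - 9): p(λ) = (λ - 9)(λ² - 8λ + 14).
Step 3 — remaining eigenvalues from the quadratic λ² - 8λ + 14 = 0:
  Δ = 8² - 4·14 = 64 - 56 = 8,  λ = (8 ± √8)/2 = (8 ± 2.8284)/2 ≈ 5.4142 or 2.5858.
  Sorted: λ_1 = 9,  λ_2 = 5.4142,  λ_3 = 2.5858  (check: sum = 17 = tr ✓).

Step 4 — unit eigenvector for λ_1 = 9: v spans the null space of (Sigma - λ_1 I), whose rows are
  r_1 = (0, 0, 0),  r_2 = (0, -6, 1),  r_3 = (0, 1, -4).
  v is orthogonal to every row, so take v ∝ r_2 × r_3 = ((-6)·(-4) - (1)·(1), (1)·(0) - (0)·(-4), (0)·(1) - (-6)·(0)) = (23, 0, 0).
  Rescale (divide by 23): u = (1, 0, 0).
  ||u|| = √((1)² + (0)² + (0)²) = √(1) = 1,  v_1 = u/||u|| ≈ (1, 0, 0) (||v_1|| = 1).

λ_1 = 9,  λ_2 = 5.4142,  λ_3 = 2.5858;  v_1 ≈ (1, 0, 0)


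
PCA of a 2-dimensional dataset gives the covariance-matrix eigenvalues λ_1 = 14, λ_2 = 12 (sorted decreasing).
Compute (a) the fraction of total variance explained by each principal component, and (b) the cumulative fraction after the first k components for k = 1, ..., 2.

Step 1 — total variance = trace(Sigma) = Σ λ_i = 14 + 12 = 26.

Step 2 — fraction explained by component i = λ_i / Σ λ:
  PC1: 14/26 = 0.5385
  PC2: 12/26 = 0.4615

Step 3 — cumulative fraction after k components = (λ_1 + ... + λ_k) / Σ λ:
  k = 1: 14/26 = 0.5385
  k = 2: (14 + 12)/26 = 26/26 = 1

Summary (fraction, with percent):

explained: PC1 0.5385 (53.85%), PC2 0.4615 (46.15%);  cumulative: 0.5385, 1


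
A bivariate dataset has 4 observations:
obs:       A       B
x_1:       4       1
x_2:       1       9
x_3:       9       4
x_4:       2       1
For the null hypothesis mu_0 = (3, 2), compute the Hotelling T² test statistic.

Step 1 — sample mean vector:
  mean(A) = (4 + 1 + 9 + 2) / 4 = 16/4 = 4
  mean(B) = (1 + 9 + 4 + 1) / 4 = 15/4 = 3.75
  x̄ = (4, 3.75),  deviation x̄ - mu_0 = (4, 3.75) - (3, 2) = (1, 1.75).

Step 2 — sample covariance matrix, S[i,j] = (1/(n-1)) · Σ_k (x_{k,i} - mean_i) · (x_{k,j} - mean_j), divisor n-1 = 3:
  S[A,A] = ((0)·(0) + (-3)·(-3) + (5)·(5) + (-2)·(-2)) / 3 = 38/3 = 12.6667
  S[A,B] = ((0)·(-2.75) + (-3)·(5.25) + (5)·(0.25) + (-2)·(-2.75)) / 3 = -9/3 = -3
  S[B,B] = ((-2.75)·(-2.75) + (5.25)·(5.25) + (0.25)·(0.25) + (-2.75)·(-2.75)) / 3 = 42.75/3 = 14.25
  S = [[12.6667, -3],
 [-3, 14.25]].

Step 3 — invert S. det(S) = 12.6667·14.25 - (-3)² = 171.5.
  S^{-1} = (1/det) · [[d, -b], [-b, a]] = [[0.0831, 0.0175],
 [0.0175, 0.0739]].

Step 4 — quadratic form (x̄ - mu_0)^T · S^{-1} · (x̄ - mu_0):
  S^{-1} · (x̄ - mu_0) = (0.1137, 0.1467),
  (x̄ - mu_0)^T · [...] = (1)·(0.1137) + (1.75)·(0.1467) = 0.3705.

Step 5 — scale by n: T² = 4 · 0.3705 = 1.482.

T² ≈ 1.482


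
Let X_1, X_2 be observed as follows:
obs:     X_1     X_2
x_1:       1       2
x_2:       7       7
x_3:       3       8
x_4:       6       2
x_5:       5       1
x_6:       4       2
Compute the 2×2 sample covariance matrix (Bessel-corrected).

Step 1 — column means:
  mean(X_1) = (1 + 7 + 3 + 6 + 5 + 4) / 6 = 26/6 = 4.3333
  mean(X_2) = (2 + 7 + 8 + 2 + 1 + 2) / 6 = 22/6 = 3.6667

Step 2 — sample covariance S[i,j] = (1/(n-1)) · Σ_k (x_{k,i} - mean_i) · (x_{k,j} - mean_j), with n-1 = 5.
  S[X_1,X_1] = ((-3.3333)·(-3.3333) + (2.6667)·(2.6667) + (-1.3333)·(-1.3333) + (1.6667)·(1.6667) + (0.6667)·(0.6667) + (-0.3333)·(-0.3333)) / 5 = 23.3333/5 = 4.6667
  S[X_1,X_2] = ((-3.3333)·(-1.6667) + (2.6667)·(3.3333) + (-1.3333)·(4.3333) + (1.6667)·(-1.6667) + (0.6667)·(-2.6667) + (-0.3333)·(-1.6667)) / 5 = 4.6667/5 = 0.9333
  S[X_2,X_2] = ((-1.6667)·(-1.6667) + (3.3333)·(3.3333) + (4.3333)·(4.3333) + (-1.6667)·(-1.6667) + (-2.6667)·(-2.6667) + (-1.6667)·(-1.6667)) / 5 = 45.3333/5 = 9.0667

S is symmetric (S[j,i] = S[i,j]). Assembling:

S = [[4.6667, 0.9333],
 [0.9333, 9.0667]]


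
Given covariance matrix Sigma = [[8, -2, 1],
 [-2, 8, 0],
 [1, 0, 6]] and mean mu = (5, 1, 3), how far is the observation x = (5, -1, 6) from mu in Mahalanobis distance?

Step 1 — centre the observation: (x - mu) = (0, -2, 3).

Step 2 — invert Sigma (cofactor / det for 3×3, or solve directly):
  Sigma^{-1} = [[0.1364, 0.0341, -0.0227],
 [0.0341, 0.1335, -0.0057],
 [-0.0227, -0.0057, 0.1705]].

Step 3 — form the quadratic (x - mu)^T · Sigma^{-1} · (x - mu):
  Sigma^{-1} · (x - mu) = (-0.1364, -0.2841, 0.5227).
  (x - mu)^T · [Sigma^{-1} · (x - mu)] = (0)·(-0.1364) + (-2)·(-0.2841) + (3)·(0.5227) = 2.1364.

Step 4 — take square root: d = √(2.1364) ≈ 1.4616.

d(x, mu) = √(2.1364) ≈ 1.4616


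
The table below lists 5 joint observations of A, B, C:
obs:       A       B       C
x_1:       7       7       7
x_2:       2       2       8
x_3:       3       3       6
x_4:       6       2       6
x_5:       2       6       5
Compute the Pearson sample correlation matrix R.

Step 1 — column means:
  mean(A) = (7 + 2 + 3 + 6 + 2) / 5 = 20/5 = 4
  mean(B) = (7 + 2 + 3 + 2 + 6) / 5 = 20/5 = 4
  mean(C) = (7 + 8 + 6 + 6 + 5) / 5 = 32/5 = 6.4

Step 2 — sample variances and covariances s[i,j] = (1/(n-1)) · Σ_k (x_{k,i} - mean_i) · (x_{k,j} - mean_j), with n-1 = 4:
  s[A,A] = ((3)·(3) + (-2)·(-2) + (-1)·(-1) + (2)·(2) + (-2)·(-2)) / 4 = 22/4 = 5.5
  s[A,B] = ((3)·(3) + (-2)·(-2) + (-1)·(-1) + (2)·(-2) + (-2)·(2)) / 4 = 6/4 = 1.5
  s[A,C] = ((3)·(0.6) + (-2)·(1.6) + (-1)·(-0.4) + (2)·(-0.4) + (-2)·(-1.4)) / 4 = 1/4 = 0.25
  s[B,B] = ((3)·(3) + (-2)·(-2) + (-1)·(-1) + (-2)·(-2) + (2)·(2)) / 4 = 22/4 = 5.5
  s[B,C] = ((3)·(0.6) + (-2)·(1.6) + (-1)·(-0.4) + (-2)·(-0.4) + (2)·(-1.4)) / 4 = -3/4 = -0.75
  s[C,C] = ((0.6)·(0.6) + (1.6)·(1.6) + (-0.4)·(-0.4) + (-0.4)·(-0.4) + (-1.4)·(-1.4)) / 4 = 5.2/4 = 1.3
  Sample standard deviations s_i = √(s[i,i]):
  s(A) = √(5.5) = 2.3452
  s(B) = √(5.5) = 2.3452
  s(C) = √(1.3) = 1.1402

Step 3 — r_{ij} = s_{ij} / (s_i · s_j):
  r[A,A] = 1 (diagonal).
  r[A,B] = 1.5 / (2.3452 · 2.3452) = 1.5 / 5.5 = 0.2727
  r[A,C] = 0.25 / (2.3452 · 1.1402) = 0.25 / 2.6739 = 0.0935
  r[B,B] = 1 (diagonal).
  r[B,C] = -0.75 / (2.3452 · 1.1402) = -0.75 / 2.6739 = -0.2805
  r[C,C] = 1 (diagonal).

R is symmetric with unit diagonal. Assembling:

R = [[1, 0.2727, 0.0935],
 [0.2727, 1, -0.2805],
 [0.0935, -0.2805, 1]]


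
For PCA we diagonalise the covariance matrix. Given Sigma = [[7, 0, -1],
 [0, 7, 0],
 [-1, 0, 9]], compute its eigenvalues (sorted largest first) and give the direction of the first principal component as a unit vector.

Step 1 — characteristic polynomial p(λ) = det(λI - Sigma) = λ³ - tr·λ² + c_1·λ - det, where tr = trace, c_1 = sum of the principal 2×2 minors, det = det(Sigma):
  tr = 7 + 7 + 9 = 23,
  c_1 = (7·7 - (0)²) + (7·9 - (-1)²) + (7·9 - (0)²) = 49 + 62 + 63 = 174,
  det = 7·(7·9 - (0)²) - (0)·((0)·9 - (0)·(-1)) + (-1)·((0)·(0) - 7·(-1)) = 7·(63) - (0)·(0) + (-1)·(7) = 434.
  So p(λ) = λ³ - 23λ² + 174λ - 434.
Step 2 — look for an integer root (rational root theorem: any rational root is an integer divisor of 434). Testing λ = 7:
  p(7) = 343 - 1127 + 1218 - 434 = 0  ✓
  Dividing out (λ - 7): p(λ) = (λ - 7)(λ² - 16λ + 62).
Step 3 — remaining eigenvalues from the quadratic λ² - 16λ + 62 = 0:
  Δ = 16² - 4·62 = 256 - 248 = 8,  λ = (16 ± √8)/2 = (16 ± 2.8284)/2 ≈ 9.4142 or 6.5858.
  Sorted: λ_1 = 9.4142,  λ_2 = 7,  λ_3 = 6.5858  (check: sum = 23 = tr ✓).

Step 4 — unit eigenvector for λ_1 ≈ 9.4142: v spans the null space of (Sigma - λ_1 I), whose rows are
  r_1 = (-2.4142, 0, -1),  r_2 = (0, -2.4142, 0),  r_3 = (-1, 0, -0.4142).
  v is orthogonal to every row, so take v ∝ r_1 × r_2 = ((0)·(0) - (-1)·(-2.4142), (-1)·(0) - (-2.4142)·(0), (-2.4142)·(-2.4142) - (0)·(0)) ≈ (-2.4142, 0, 5.8284).
  Rescale (multiply by -1 so the first nonzero entry is positive): u = (2.4142, 0, -5.8284).
  ||u|| = √((2.4142)² + (0)² + (-5.8284)²) = √(39.799) ≈ 6.3086,  v_1 = u/||u|| ≈ (0.3827, 0, -0.9239) (||v_1|| = 1).

λ_1 = 9.4142,  λ_2 = 7,  λ_3 = 6.5858;  v_1 ≈ (0.3827, 0, -0.9239)


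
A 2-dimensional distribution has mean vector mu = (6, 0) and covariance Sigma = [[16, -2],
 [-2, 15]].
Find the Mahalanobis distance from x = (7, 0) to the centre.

Step 1 — centre the observation: (x - mu) = (1, 0).

Step 2 — invert Sigma. det(Sigma) = 16·15 - (-2)² = 236.
  Sigma^{-1} = (1/det) · [[d, -b], [-b, a]] = [[0.0636, 0.0085],
 [0.0085, 0.0678]].

Step 3 — form the quadratic (x - mu)^T · Sigma^{-1} · (x - mu):
  Sigma^{-1} · (x - mu) = (0.0636, 0.0085).
  (x - mu)^T · [Sigma^{-1} · (x - mu)] = (1)·(0.0636) + (0)·(0.0085) = 0.0636.

Step 4 — take square root: d = √(0.0636) ≈ 0.2521.

d(x, mu) = √(0.0636) ≈ 0.2521


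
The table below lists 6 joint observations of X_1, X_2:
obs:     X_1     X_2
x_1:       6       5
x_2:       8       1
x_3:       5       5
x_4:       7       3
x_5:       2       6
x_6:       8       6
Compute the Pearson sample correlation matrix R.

Step 1 — column means:
  mean(X_1) = (6 + 8 + 5 + 7 + 2 + 8) / 6 = 36/6 = 6
  mean(X_2) = (5 + 1 + 5 + 3 + 6 + 6) / 6 = 26/6 = 4.3333

Step 2 — sample variances and covariances s[i,j] = (1/(n-1)) · Σ_k (x_{k,i} - mean_i) · (x_{k,j} - mean_j), with n-1 = 5:
  s[X_1,X_1] = ((0)·(0) + (2)·(2) + (-1)·(-1) + (1)·(1) + (-4)·(-4) + (2)·(2)) / 5 = 26/5 = 5.2
  s[X_1,X_2] = ((0)·(0.6667) + (2)·(-3.3333) + (-1)·(0.6667) + (1)·(-1.3333) + (-4)·(1.6667) + (2)·(1.6667)) / 5 = -12/5 = -2.4
  s[X_2,X_2] = ((0.6667)·(0.6667) + (-3.3333)·(-3.3333) + (0.6667)·(0.6667) + (-1.3333)·(-1.3333) + (1.6667)·(1.6667) + (1.6667)·(1.6667)) / 5 = 19.3333/5 = 3.8667
  Sample standard deviations s_i = √(s[i,i]):
  s(X_1) = √(5.2) = 2.2804
  s(X_2) = √(3.8667) = 1.9664

Step 3 — r_{ij} = s_{ij} / (s_i · s_j):
  r[X_1,X_1] = 1 (diagonal).
  r[X_1,X_2] = -2.4 / (2.2804 · 1.9664) = -2.4 / 4.484 = -0.5352
  r[X_2,X_2] = 1 (diagonal).

R is symmetric with unit diagonal. Assembling:

R = [[1, -0.5352],
 [-0.5352, 1]]


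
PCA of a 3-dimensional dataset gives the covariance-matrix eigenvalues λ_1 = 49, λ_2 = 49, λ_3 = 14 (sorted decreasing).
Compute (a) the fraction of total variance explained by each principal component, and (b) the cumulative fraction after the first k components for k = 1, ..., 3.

Step 1 — total variance = trace(Sigma) = Σ λ_i = 49 + 49 + 14 = 112.

Step 2 — fraction explained by component i = λ_i / Σ λ:
  PC1: 49/112 = 0.4375
  PC2: 49/112 = 0.4375
  PC3: 14/112 = 0.125

Step 3 — cumulative fraction after k components = (λ_1 + ... + λ_k) / Σ λ:
  k = 1: 49/112 = 0.4375
  k = 2: (49 + 49)/112 = 98/112 = 0.875
  k = 3: (49 + 49 + 14)/112 = 112/112 = 1

Summary (fraction, with percent):

explained: PC1 0.4375 (43.75%), PC2 0.4375 (43.75%), PC3 0.125 (12.5%);  cumulative: 0.4375, 0.875, 1


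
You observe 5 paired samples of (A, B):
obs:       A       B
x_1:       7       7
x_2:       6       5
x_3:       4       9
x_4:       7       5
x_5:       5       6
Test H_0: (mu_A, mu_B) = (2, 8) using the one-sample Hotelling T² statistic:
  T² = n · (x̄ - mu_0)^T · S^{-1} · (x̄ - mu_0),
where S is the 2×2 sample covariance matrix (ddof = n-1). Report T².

Step 1 — sample mean vector:
  mean(A) = (7 + 6 + 4 + 7 + 5) / 5 = 29/5 = 5.8
  mean(B) = (7 + 5 + 9 + 5 + 6) / 5 = 32/5 = 6.4
  x̄ = (5.8, 6.4),  deviation x̄ - mu_0 = (5.8, 6.4) - (2, 8) = (3.8, -1.6).

Step 2 — sample covariance matrix, S[i,j] = (1/(n-1)) · Σ_k (x_{k,i} - mean_i) · (x_{k,j} - mean_j), divisor n-1 = 4:
  S[A,A] = ((1.2)·(1.2) + (0.2)·(0.2) + (-1.8)·(-1.8) + (1.2)·(1.2) + (-0.8)·(-0.8)) / 4 = 6.8/4 = 1.7
  S[A,B] = ((1.2)·(0.6) + (0.2)·(-1.4) + (-1.8)·(2.6) + (1.2)·(-1.4) + (-0.8)·(-0.4)) / 4 = -5.6/4 = -1.4
  S[B,B] = ((0.6)·(0.6) + (-1.4)·(-1.4) + (2.6)·(2.6) + (-1.4)·(-1.4) + (-0.4)·(-0.4)) / 4 = 11.2/4 = 2.8
  S = [[1.7, -1.4],
 [-1.4, 2.8]].

Step 3 — invert S. det(S) = 1.7·2.8 - (-1.4)² = 2.8.
  S^{-1} = (1/det) · [[d, -b], [-b, a]] = [[1, 0.5],
 [0.5, 0.6071]].

Step 4 — quadratic form (x̄ - mu_0)^T · S^{-1} · (x̄ - mu_0):
  S^{-1} · (x̄ - mu_0) = (3, 0.9286),
  (x̄ - mu_0)^T · [...] = (3.8)·(3) + (-1.6)·(0.9286) = 9.9143.

Step 5 — scale by n: T² = 5 · 9.9143 = 49.5714.

T² ≈ 49.5714


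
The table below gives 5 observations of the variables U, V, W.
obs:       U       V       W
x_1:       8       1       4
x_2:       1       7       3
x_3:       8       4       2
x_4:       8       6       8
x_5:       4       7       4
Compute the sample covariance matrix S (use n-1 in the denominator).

Step 1 — column means:
  mean(U) = (8 + 1 + 8 + 8 + 4) / 5 = 29/5 = 5.8
  mean(V) = (1 + 7 + 4 + 6 + 7) / 5 = 25/5 = 5
  mean(W) = (4 + 3 + 2 + 8 + 4) / 5 = 21/5 = 4.2

Step 2 — sample covariance S[i,j] = (1/(n-1)) · Σ_k (x_{k,i} - mean_i) · (x_{k,j} - mean_j), with n-1 = 4.
  S[U,U] = ((2.2)·(2.2) + (-4.8)·(-4.8) + (2.2)·(2.2) + (2.2)·(2.2) + (-1.8)·(-1.8)) / 4 = 40.8/4 = 10.2
  S[U,V] = ((2.2)·(-4) + (-4.8)·(2) + (2.2)·(-1) + (2.2)·(1) + (-1.8)·(2)) / 4 = -22/4 = -5.5
  S[U,W] = ((2.2)·(-0.2) + (-4.8)·(-1.2) + (2.2)·(-2.2) + (2.2)·(3.8) + (-1.8)·(-0.2)) / 4 = 9.2/4 = 2.3
  S[V,V] = ((-4)·(-4) + (2)·(2) + (-1)·(-1) + (1)·(1) + (2)·(2)) / 4 = 26/4 = 6.5
  S[V,W] = ((-4)·(-0.2) + (2)·(-1.2) + (-1)·(-2.2) + (1)·(3.8) + (2)·(-0.2)) / 4 = 4/4 = 1
  S[W,W] = ((-0.2)·(-0.2) + (-1.2)·(-1.2) + (-2.2)·(-2.2) + (3.8)·(3.8) + (-0.2)·(-0.2)) / 4 = 20.8/4 = 5.2

S is symmetric (S[j,i] = S[i,j]). Assembling:

S = [[10.2, -5.5, 2.3],
 [-5.5, 6.5, 1],
 [2.3, 1, 5.2]]


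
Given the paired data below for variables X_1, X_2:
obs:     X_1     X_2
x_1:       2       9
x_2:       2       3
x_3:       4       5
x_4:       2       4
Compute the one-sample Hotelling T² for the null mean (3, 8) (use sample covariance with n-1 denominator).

Step 1 — sample mean vector:
  mean(X_1) = (2 + 2 + 4 + 2) / 4 = 10/4 = 2.5
  mean(X_2) = (9 + 3 + 5 + 4) / 4 = 21/4 = 5.25
  x̄ = (2.5, 5.25),  deviation x̄ - mu_0 = (2.5, 5.25) - (3, 8) = (-0.5, -2.75).

Step 2 — sample covariance matrix, S[i,j] = (1/(n-1)) · Σ_k (x_{k,i} - mean_i) · (x_{k,j} - mean_j), divisor n-1 = 3:
  S[X_1,X_1] = ((-0.5)·(-0.5) + (-0.5)·(-0.5) + (1.5)·(1.5) + (-0.5)·(-0.5)) / 3 = 3/3 = 1
  S[X_1,X_2] = ((-0.5)·(3.75) + (-0.5)·(-2.25) + (1.5)·(-0.25) + (-0.5)·(-1.25)) / 3 = -0.5/3 = -0.1667
  S[X_2,X_2] = ((3.75)·(3.75) + (-2.25)·(-2.25) + (-0.25)·(-0.25) + (-1.25)·(-1.25)) / 3 = 20.75/3 = 6.9167
  S = [[1, -0.1667],
 [-0.1667, 6.9167]].

Step 3 — invert S. det(S) = 1·6.9167 - (-0.1667)² = 6.8889.
  S^{-1} = (1/det) · [[d, -b], [-b, a]] = [[1.004, 0.0242],
 [0.0242, 0.1452]].

Step 4 — quadratic form (x̄ - mu_0)^T · S^{-1} · (x̄ - mu_0):
  S^{-1} · (x̄ - mu_0) = (-0.5685, -0.4113),
  (x̄ - mu_0)^T · [...] = (-0.5)·(-0.5685) + (-2.75)·(-0.4113) = 1.4153.

Step 5 — scale by n: T² = 4 · 1.4153 = 5.6613.

T² ≈ 5.6613


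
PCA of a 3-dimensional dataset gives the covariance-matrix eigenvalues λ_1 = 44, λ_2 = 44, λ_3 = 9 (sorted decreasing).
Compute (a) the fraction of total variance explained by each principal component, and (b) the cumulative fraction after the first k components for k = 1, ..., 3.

Step 1 — total variance = trace(Sigma) = Σ λ_i = 44 + 44 + 9 = 97.

Step 2 — fraction explained by component i = λ_i / Σ λ:
  PC1: 44/97 = 0.4536
  PC2: 44/97 = 0.4536
  PC3: 9/97 = 0.0928

Step 3 — cumulative fraction after k components = (λ_1 + ... + λ_k) / Σ λ:
  k = 1: 44/97 = 0.4536
  k = 2: (44 + 44)/97 = 88/97 = 0.9072
  k = 3: (44 + 44 + 9)/97 = 97/97 = 1

Summary (fraction, with percent):

explained: PC1 0.4536 (45.36%), PC2 0.4536 (45.36%), PC3 0.0928 (9.28%);  cumulative: 0.4536, 0.9072, 1


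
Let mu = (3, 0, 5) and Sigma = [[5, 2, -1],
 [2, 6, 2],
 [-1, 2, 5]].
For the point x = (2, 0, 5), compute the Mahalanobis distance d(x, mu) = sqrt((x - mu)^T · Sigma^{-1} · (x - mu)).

Step 1 — centre the observation: (x - mu) = (-1, 0, 0).

Step 2 — invert Sigma (cofactor / det for 3×3, or solve directly):
  Sigma^{-1} = [[0.2708, -0.125, 0.1042],
 [-0.125, 0.25, -0.125],
 [0.1042, -0.125, 0.2708]].

Step 3 — form the quadratic (x - mu)^T · Sigma^{-1} · (x - mu):
  Sigma^{-1} · (x - mu) = (-0.2708, 0.125, -0.1042).
  (x - mu)^T · [Sigma^{-1} · (x - mu)] = (-1)·(-0.2708) + (0)·(0.125) + (0)·(-0.1042) = 0.2708.

Step 4 — take square root: d = √(0.2708) ≈ 0.5204.

d(x, mu) = √(0.2708) ≈ 0.5204


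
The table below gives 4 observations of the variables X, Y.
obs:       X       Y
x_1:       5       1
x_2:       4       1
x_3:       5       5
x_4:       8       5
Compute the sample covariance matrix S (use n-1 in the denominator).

Step 1 — column means:
  mean(X) = (5 + 4 + 5 + 8) / 4 = 22/4 = 5.5
  mean(Y) = (1 + 1 + 5 + 5) / 4 = 12/4 = 3

Step 2 — sample covariance S[i,j] = (1/(n-1)) · Σ_k (x_{k,i} - mean_i) · (x_{k,j} - mean_j), with n-1 = 3.
  S[X,X] = ((-0.5)·(-0.5) + (-1.5)·(-1.5) + (-0.5)·(-0.5) + (2.5)·(2.5)) / 3 = 9/3 = 3
  S[X,Y] = ((-0.5)·(-2) + (-1.5)·(-2) + (-0.5)·(2) + (2.5)·(2)) / 3 = 8/3 = 2.6667
  S[Y,Y] = ((-2)·(-2) + (-2)·(-2) + (2)·(2) + (2)·(2)) / 3 = 16/3 = 5.3333

S is symmetric (S[j,i] = S[i,j]). Assembling:

S = [[3, 2.6667],
 [2.6667, 5.3333]]


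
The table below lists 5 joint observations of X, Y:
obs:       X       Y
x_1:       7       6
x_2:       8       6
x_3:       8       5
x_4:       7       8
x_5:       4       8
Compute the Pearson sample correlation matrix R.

Step 1 — column means:
  mean(X) = (7 + 8 + 8 + 7 + 4) / 5 = 34/5 = 6.8
  mean(Y) = (6 + 6 + 5 + 8 + 8) / 5 = 33/5 = 6.6

Step 2 — sample variances and covariances s[i,j] = (1/(n-1)) · Σ_k (x_{k,i} - mean_i) · (x_{k,j} - mean_j), with n-1 = 4:
  s[X,X] = ((0.2)·(0.2) + (1.2)·(1.2) + (1.2)·(1.2) + (0.2)·(0.2) + (-2.8)·(-2.8)) / 4 = 10.8/4 = 2.7
  s[X,Y] = ((0.2)·(-0.6) + (1.2)·(-0.6) + (1.2)·(-1.6) + (0.2)·(1.4) + (-2.8)·(1.4)) / 4 = -6.4/4 = -1.6
  s[Y,Y] = ((-0.6)·(-0.6) + (-0.6)·(-0.6) + (-1.6)·(-1.6) + (1.4)·(1.4) + (1.4)·(1.4)) / 4 = 7.2/4 = 1.8
  Sample standard deviations s_i = √(s[i,i]):
  s(X) = √(2.7) = 1.6432
  s(Y) = √(1.8) = 1.3416

Step 3 — r_{ij} = s_{ij} / (s_i · s_j):
  r[X,X] = 1 (diagonal).
  r[X,Y] = -1.6 / (1.6432 · 1.3416) = -1.6 / 2.2045 = -0.7258
  r[Y,Y] = 1 (diagonal).

R is symmetric with unit diagonal. Assembling:

R = [[1, -0.7258],
 [-0.7258, 1]]


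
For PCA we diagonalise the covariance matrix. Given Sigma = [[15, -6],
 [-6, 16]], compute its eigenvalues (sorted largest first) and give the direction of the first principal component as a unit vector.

Step 1 — characteristic polynomial of 2×2 Sigma:
  det(Sigma - λI) = λ² - trace · λ + det = 0.
  trace = 15 + 16 = 31, det = 15·16 - (-6)² = 204.
Step 2 — discriminant:
  Δ = trace² - 4·det = 961 - 816 = 145.
Step 3 — eigenvalues:
  λ = (trace ± √Δ)/2 = (31 ± 12.0416)/2,
  λ_1 = 21.5208,  λ_2 = 9.4792.

Step 4 — unit eigenvector for λ_1: solve (Sigma - λ_1 I)v = 0. First row:
  (15 - 21.5208)·v_x + (-6)·v_y = 0, i.e. (-6.5208)·v_x + (-6)·v_y = 0,
  so v ∝ (b, λ_1 - a) = (-6, 6.5208); multiply by -1 so the first entry is positive: u = (6, -6.5208).
  ||u|| = √((6)² + (-6.5208)²) = √(78.5208) ≈ 8.8612,
  v_1 = u/||u|| ≈ (0.6771, -0.7359) (||v_1|| = 1).

λ_1 = 21.5208,  λ_2 = 9.4792;  v_1 ≈ (0.6771, -0.7359)


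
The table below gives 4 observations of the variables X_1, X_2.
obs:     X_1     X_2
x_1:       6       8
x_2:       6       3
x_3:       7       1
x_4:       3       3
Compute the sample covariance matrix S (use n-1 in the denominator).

Step 1 — column means:
  mean(X_1) = (6 + 6 + 7 + 3) / 4 = 22/4 = 5.5
  mean(X_2) = (8 + 3 + 1 + 3) / 4 = 15/4 = 3.75

Step 2 — sample covariance S[i,j] = (1/(n-1)) · Σ_k (x_{k,i} - mean_i) · (x_{k,j} - mean_j), with n-1 = 3.
  S[X_1,X_1] = ((0.5)·(0.5) + (0.5)·(0.5) + (1.5)·(1.5) + (-2.5)·(-2.5)) / 3 = 9/3 = 3
  S[X_1,X_2] = ((0.5)·(4.25) + (0.5)·(-0.75) + (1.5)·(-2.75) + (-2.5)·(-0.75)) / 3 = -0.5/3 = -0.1667
  S[X_2,X_2] = ((4.25)·(4.25) + (-0.75)·(-0.75) + (-2.75)·(-2.75) + (-0.75)·(-0.75)) / 3 = 26.75/3 = 8.9167

S is symmetric (S[j,i] = S[i,j]). Assembling:

S = [[3, -0.1667],
 [-0.1667, 8.9167]]


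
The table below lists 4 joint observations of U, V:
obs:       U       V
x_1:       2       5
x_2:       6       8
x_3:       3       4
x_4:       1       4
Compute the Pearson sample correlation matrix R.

Step 1 — column means:
  mean(U) = (2 + 6 + 3 + 1) / 4 = 12/4 = 3
  mean(V) = (5 + 8 + 4 + 4) / 4 = 21/4 = 5.25

Step 2 — sample variances and covariances s[i,j] = (1/(n-1)) · Σ_k (x_{k,i} - mean_i) · (x_{k,j} - mean_j), with n-1 = 3:
  s[U,U] = ((-1)·(-1) + (3)·(3) + (0)·(0) + (-2)·(-2)) / 3 = 14/3 = 4.6667
  s[U,V] = ((-1)·(-0.25) + (3)·(2.75) + (0)·(-1.25) + (-2)·(-1.25)) / 3 = 11/3 = 3.6667
  s[V,V] = ((-0.25)·(-0.25) + (2.75)·(2.75) + (-1.25)·(-1.25) + (-1.25)·(-1.25)) / 3 = 10.75/3 = 3.5833
  Sample standard deviations s_i = √(s[i,i]):
  s(U) = √(4.6667) = 2.1602
  s(V) = √(3.5833) = 1.893

Step 3 — r_{ij} = s_{ij} / (s_i · s_j):
  r[U,U] = 1 (diagonal).
  r[U,V] = 3.6667 / (2.1602 · 1.893) = 3.6667 / 4.0893 = 0.8967
  r[V,V] = 1 (diagonal).

R is symmetric with unit diagonal. Assembling:

R = [[1, 0.8967],
 [0.8967, 1]]


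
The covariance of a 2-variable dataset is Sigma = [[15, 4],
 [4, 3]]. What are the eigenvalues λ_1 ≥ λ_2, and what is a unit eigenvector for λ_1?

Step 1 — characteristic polynomial of 2×2 Sigma:
  det(Sigma - λI) = λ² - trace · λ + det = 0.
  trace = 15 + 3 = 18, det = 15·3 - (4)² = 29.
Step 2 — discriminant:
  Δ = trace² - 4·det = 324 - 116 = 208.
Step 3 — eigenvalues:
  λ = (trace ± √Δ)/2 = (18 ± 14.4222)/2,
  λ_1 = 16.2111,  λ_2 = 1.7889.

Step 4 — unit eigenvector for λ_1: solve (Sigma - λ_1 I)v = 0. First row:
  (15 - 16.2111)·v_x + (4)·v_y = 0, i.e. (-1.2111)·v_x + (4)·v_y = 0,
  so v ∝ (b, λ_1 - a) = (4, 1.2111) = u.
  ||u|| = √((4)² + (1.2111)²) = √(17.4668) ≈ 4.1793,
  v_1 = u/||u|| ≈ (0.9571, 0.2898) (||v_1|| = 1).

λ_1 = 16.2111,  λ_2 = 1.7889;  v_1 ≈ (0.9571, 0.2898)


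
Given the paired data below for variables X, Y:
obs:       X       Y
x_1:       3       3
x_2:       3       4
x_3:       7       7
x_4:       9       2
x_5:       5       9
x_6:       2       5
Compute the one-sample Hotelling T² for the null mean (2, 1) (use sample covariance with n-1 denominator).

Step 1 — sample mean vector:
  mean(X) = (3 + 3 + 7 + 9 + 5 + 2) / 6 = 29/6 = 4.8333
  mean(Y) = (3 + 4 + 7 + 2 + 9 + 5) / 6 = 30/6 = 5
  x̄ = (4.8333, 5),  deviation x̄ - mu_0 = (4.8333, 5) - (2, 1) = (2.8333, 4).

Step 2 — sample covariance matrix, S[i,j] = (1/(n-1)) · Σ_k (x_{k,i} - mean_i) · (x_{k,j} - mean_j), divisor n-1 = 5:
  S[X,X] = ((-1.8333)·(-1.8333) + (-1.8333)·(-1.8333) + (2.1667)·(2.1667) + (4.1667)·(4.1667) + (0.1667)·(0.1667) + (-2.8333)·(-2.8333)) / 5 = 36.8333/5 = 7.3667
  S[X,Y] = ((-1.8333)·(-2) + (-1.8333)·(-1) + (2.1667)·(2) + (4.1667)·(-3) + (0.1667)·(4) + (-2.8333)·(0)) / 5 = -2/5 = -0.4
  S[Y,Y] = ((-2)·(-2) + (-1)·(-1) + (2)·(2) + (-3)·(-3) + (4)·(4) + (0)·(0)) / 5 = 34/5 = 6.8
  S = [[7.3667, -0.4],
 [-0.4, 6.8]].

Step 3 — invert S. det(S) = 7.3667·6.8 - (-0.4)² = 49.9333.
  S^{-1} = (1/det) · [[d, -b], [-b, a]] = [[0.1362, 0.008],
 [0.008, 0.1475]].

Step 4 — quadratic form (x̄ - mu_0)^T · S^{-1} · (x̄ - mu_0):
  S^{-1} · (x̄ - mu_0) = (0.4179, 0.6128),
  (x̄ - mu_0)^T · [...] = (2.8333)·(0.4179) + (4)·(0.6128) = 3.6353.

Step 5 — scale by n: T² = 6 · 3.6353 = 21.8117.

T² ≈ 21.8117


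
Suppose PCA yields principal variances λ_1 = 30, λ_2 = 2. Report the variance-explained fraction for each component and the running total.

Step 1 — total variance = trace(Sigma) = Σ λ_i = 30 + 2 = 32.

Step 2 — fraction explained by component i = λ_i / Σ λ:
  PC1: 30/32 = 0.9375
  PC2: 2/32 = 0.0625

Step 3 — cumulative fraction after k components = (λ_1 + ... + λ_k) / Σ λ:
  k = 1: 30/32 = 0.9375
  k = 2: (30 + 2)/32 = 32/32 = 1

Summary (fraction, with percent):

explained: PC1 0.9375 (93.75%), PC2 0.0625 (6.25%);  cumulative: 0.9375, 1


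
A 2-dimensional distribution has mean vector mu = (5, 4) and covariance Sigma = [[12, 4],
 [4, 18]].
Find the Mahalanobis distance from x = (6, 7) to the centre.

Step 1 — centre the observation: (x - mu) = (1, 3).

Step 2 — invert Sigma. det(Sigma) = 12·18 - (4)² = 200.
  Sigma^{-1} = (1/det) · [[d, -b], [-b, a]] = [[0.09, -0.02],
 [-0.02, 0.06]].

Step 3 — form the quadratic (x - mu)^T · Sigma^{-1} · (x - mu):
  Sigma^{-1} · (x - mu) = (0.03, 0.16).
  (x - mu)^T · [Sigma^{-1} · (x - mu)] = (1)·(0.03) + (3)·(0.16) = 0.51.

Step 4 — take square root: d = √(0.51) ≈ 0.7141.

d(x, mu) = √(0.51) ≈ 0.7141


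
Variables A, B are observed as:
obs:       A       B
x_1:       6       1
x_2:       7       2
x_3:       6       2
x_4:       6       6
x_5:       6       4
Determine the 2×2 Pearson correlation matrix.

Step 1 — column means:
  mean(A) = (6 + 7 + 6 + 6 + 6) / 5 = 31/5 = 6.2
  mean(B) = (1 + 2 + 2 + 6 + 4) / 5 = 15/5 = 3

Step 2 — sample variances and covariances s[i,j] = (1/(n-1)) · Σ_k (x_{k,i} - mean_i) · (x_{k,j} - mean_j), with n-1 = 4:
  s[A,A] = ((-0.2)·(-0.2) + (0.8)·(0.8) + (-0.2)·(-0.2) + (-0.2)·(-0.2) + (-0.2)·(-0.2)) / 4 = 0.8/4 = 0.2
  s[A,B] = ((-0.2)·(-2) + (0.8)·(-1) + (-0.2)·(-1) + (-0.2)·(3) + (-0.2)·(1)) / 4 = -1/4 = -0.25
  s[B,B] = ((-2)·(-2) + (-1)·(-1) + (-1)·(-1) + (3)·(3) + (1)·(1)) / 4 = 16/4 = 4
  Sample standard deviations s_i = √(s[i,i]):
  s(A) = √(0.2) = 0.4472
  s(B) = √(4) = 2

Step 3 — r_{ij} = s_{ij} / (s_i · s_j):
  r[A,A] = 1 (diagonal).
  r[A,B] = -0.25 / (0.4472 · 2) = -0.25 / 0.8944 = -0.2795
  r[B,B] = 1 (diagonal).

R is symmetric with unit diagonal. Assembling:

R = [[1, -0.2795],
 [-0.2795, 1]]


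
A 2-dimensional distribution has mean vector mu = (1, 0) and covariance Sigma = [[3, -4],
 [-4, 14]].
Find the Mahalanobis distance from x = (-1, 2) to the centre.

Step 1 — centre the observation: (x - mu) = (-2, 2).

Step 2 — invert Sigma. det(Sigma) = 3·14 - (-4)² = 26.
  Sigma^{-1} = (1/det) · [[d, -b], [-b, a]] = [[0.5385, 0.1538],
 [0.1538, 0.1154]].

Step 3 — form the quadratic (x - mu)^T · Sigma^{-1} · (x - mu):
  Sigma^{-1} · (x - mu) = (-0.7692, -0.0769).
  (x - mu)^T · [Sigma^{-1} · (x - mu)] = (-2)·(-0.7692) + (2)·(-0.0769) = 1.3846.

Step 4 — take square root: d = √(1.3846) ≈ 1.1767.

d(x, mu) = √(1.3846) ≈ 1.1767


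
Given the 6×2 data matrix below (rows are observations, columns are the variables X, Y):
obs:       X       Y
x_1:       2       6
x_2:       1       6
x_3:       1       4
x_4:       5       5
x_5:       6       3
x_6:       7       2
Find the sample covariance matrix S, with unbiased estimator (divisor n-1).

Step 1 — column means:
  mean(X) = (2 + 1 + 1 + 5 + 6 + 7) / 6 = 22/6 = 3.6667
  mean(Y) = (6 + 6 + 4 + 5 + 3 + 2) / 6 = 26/6 = 4.3333

Step 2 — sample covariance S[i,j] = (1/(n-1)) · Σ_k (x_{k,i} - mean_i) · (x_{k,j} - mean_j), with n-1 = 5.
  S[X,X] = ((-1.6667)·(-1.6667) + (-2.6667)·(-2.6667) + (-2.6667)·(-2.6667) + (1.3333)·(1.3333) + (2.3333)·(2.3333) + (3.3333)·(3.3333)) / 5 = 35.3333/5 = 7.0667
  S[X,Y] = ((-1.6667)·(1.6667) + (-2.6667)·(1.6667) + (-2.6667)·(-0.3333) + (1.3333)·(0.6667) + (2.3333)·(-1.3333) + (3.3333)·(-2.3333)) / 5 = -16.3333/5 = -3.2667
  S[Y,Y] = ((1.6667)·(1.6667) + (1.6667)·(1.6667) + (-0.3333)·(-0.3333) + (0.6667)·(0.6667) + (-1.3333)·(-1.3333) + (-2.3333)·(-2.3333)) / 5 = 13.3333/5 = 2.6667

S is symmetric (S[j,i] = S[i,j]). Assembling:

S = [[7.0667, -3.2667],
 [-3.2667, 2.6667]]


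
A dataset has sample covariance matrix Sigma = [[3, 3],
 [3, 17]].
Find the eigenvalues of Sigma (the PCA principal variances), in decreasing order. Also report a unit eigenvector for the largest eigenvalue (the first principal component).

Step 1 — characteristic polynomial of 2×2 Sigma:
  det(Sigma - λI) = λ² - trace · λ + det = 0.
  trace = 3 + 17 = 20, det = 3·17 - (3)² = 42.
Step 2 — discriminant:
  Δ = trace² - 4·det = 400 - 168 = 232.
Step 3 — eigenvalues:
  λ = (trace ± √Δ)/2 = (20 ± 15.2315)/2,
  λ_1 = 17.6158,  λ_2 = 2.3842.

Step 4 — unit eigenvector for λ_1: solve (Sigma - λ_1 I)v = 0. First row:
  (3 - 17.6158)·v_x + (3)·v_y = 0, i.e. (-14.6158)·v_x + (3)·v_y = 0,
  so v ∝ (b, λ_1 - a) = (3, 14.6158) = u.
  ||u|| = √((3)² + (14.6158)²) = √(222.6208) ≈ 14.9205,
  v_1 = u/||u|| ≈ (0.2011, 0.9796) (||v_1|| = 1).

λ_1 = 17.6158,  λ_2 = 2.3842;  v_1 ≈ (0.2011, 0.9796)


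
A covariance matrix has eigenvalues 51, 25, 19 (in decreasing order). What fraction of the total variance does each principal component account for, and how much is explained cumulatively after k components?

Step 1 — total variance = trace(Sigma) = Σ λ_i = 51 + 25 + 19 = 95.

Step 2 — fraction explained by component i = λ_i / Σ λ:
  PC1: 51/95 = 0.5368
  PC2: 25/95 = 0.2632
  PC3: 19/95 = 0.2

Step 3 — cumulative fraction after k components = (λ_1 + ... + λ_k) / Σ λ:
  k = 1: 51/95 = 0.5368
  k = 2: (51 + 25)/95 = 76/95 = 0.8
  k = 3: (51 + 25 + 19)/95 = 95/95 = 1

Summary (fraction, with percent):

explained: PC1 0.5368 (53.68%), PC2 0.2632 (26.32%), PC3 0.2 (20%);  cumulative: 0.5368, 0.8, 1


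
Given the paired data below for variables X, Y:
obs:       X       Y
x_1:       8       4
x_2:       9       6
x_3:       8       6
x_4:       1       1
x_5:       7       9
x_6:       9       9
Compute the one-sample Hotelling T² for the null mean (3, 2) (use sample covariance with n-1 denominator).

Step 1 — sample mean vector:
  mean(X) = (8 + 9 + 8 + 1 + 7 + 9) / 6 = 42/6 = 7
  mean(Y) = (4 + 6 + 6 + 1 + 9 + 9) / 6 = 35/6 = 5.8333
  x̄ = (7, 5.8333),  deviation x̄ - mu_0 = (7, 5.8333) - (3, 2) = (4, 3.8333).

Step 2 — sample covariance matrix, S[i,j] = (1/(n-1)) · Σ_k (x_{k,i} - mean_i) · (x_{k,j} - mean_j), divisor n-1 = 5:
  S[X,X] = ((1)·(1) + (2)·(2) + (1)·(1) + (-6)·(-6) + (0)·(0) + (2)·(2)) / 5 = 46/5 = 9.2
  S[X,Y] = ((1)·(-1.8333) + (2)·(0.1667) + (1)·(0.1667) + (-6)·(-4.8333) + (0)·(3.1667) + (2)·(3.1667)) / 5 = 34/5 = 6.8
  S[Y,Y] = ((-1.8333)·(-1.8333) + (0.1667)·(0.1667) + (0.1667)·(0.1667) + (-4.8333)·(-4.8333) + (3.1667)·(3.1667) + (3.1667)·(3.1667)) / 5 = 46.8333/5 = 9.3667
  S = [[9.2, 6.8],
 [6.8, 9.3667]].

Step 3 — invert S. det(S) = 9.2·9.3667 - (6.8)² = 39.9333.
  S^{-1} = (1/det) · [[d, -b], [-b, a]] = [[0.2346, -0.1703],
 [-0.1703, 0.2304]].

Step 4 — quadratic form (x̄ - mu_0)^T · S^{-1} · (x̄ - mu_0):
  S^{-1} · (x̄ - mu_0) = (0.2855, 0.202),
  (x̄ - mu_0)^T · [...] = (4)·(0.2855) + (3.8333)·(0.202) = 1.9162.

Step 5 — scale by n: T² = 6 · 1.9162 = 11.4975.

T² ≈ 11.4975


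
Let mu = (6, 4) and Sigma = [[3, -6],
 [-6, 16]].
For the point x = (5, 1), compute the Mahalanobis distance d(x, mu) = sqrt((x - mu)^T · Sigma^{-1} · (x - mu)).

Step 1 — centre the observation: (x - mu) = (-1, -3).

Step 2 — invert Sigma. det(Sigma) = 3·16 - (-6)² = 12.
  Sigma^{-1} = (1/det) · [[d, -b], [-b, a]] = [[1.3333, 0.5],
 [0.5, 0.25]].

Step 3 — form the quadratic (x - mu)^T · Sigma^{-1} · (x - mu):
  Sigma^{-1} · (x - mu) = (-2.8333, -1.25).
  (x - mu)^T · [Sigma^{-1} · (x - mu)] = (-1)·(-2.8333) + (-3)·(-1.25) = 6.5833.

Step 4 — take square root: d = √(6.5833) ≈ 2.5658.

d(x, mu) = √(6.5833) ≈ 2.5658


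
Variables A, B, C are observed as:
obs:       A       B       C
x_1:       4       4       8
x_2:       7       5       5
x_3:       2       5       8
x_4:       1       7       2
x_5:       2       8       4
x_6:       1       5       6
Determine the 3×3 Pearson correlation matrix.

Step 1 — column means:
  mean(A) = (4 + 7 + 2 + 1 + 2 + 1) / 6 = 17/6 = 2.8333
  mean(B) = (4 + 5 + 5 + 7 + 8 + 5) / 6 = 34/6 = 5.6667
  mean(C) = (8 + 5 + 8 + 2 + 4 + 6) / 6 = 33/6 = 5.5

Step 2 — sample variances and covariances s[i,j] = (1/(n-1)) · Σ_k (x_{k,i} - mean_i) · (x_{k,j} - mean_j), with n-1 = 5:
  s[A,A] = ((1.1667)·(1.1667) + (4.1667)·(4.1667) + (-0.8333)·(-0.8333) + (-1.8333)·(-1.8333) + (-0.8333)·(-0.8333) + (-1.8333)·(-1.8333)) / 5 = 26.8333/5 = 5.3667
  s[A,B] = ((1.1667)·(-1.6667) + (4.1667)·(-0.6667) + (-0.8333)·(-0.6667) + (-1.8333)·(1.3333) + (-0.8333)·(2.3333) + (-1.8333)·(-0.6667)) / 5 = -7.3333/5 = -1.4667
  s[A,C] = ((1.1667)·(2.5) + (4.1667)·(-0.5) + (-0.8333)·(2.5) + (-1.8333)·(-3.5) + (-0.8333)·(-1.5) + (-1.8333)·(0.5)) / 5 = 5.5/5 = 1.1
  s[B,B] = ((-1.6667)·(-1.6667) + (-0.6667)·(-0.6667) + (-0.6667)·(-0.6667) + (1.3333)·(1.3333) + (2.3333)·(2.3333) + (-0.6667)·(-0.6667)) / 5 = 11.3333/5 = 2.2667
  s[B,C] = ((-1.6667)·(2.5) + (-0.6667)·(-0.5) + (-0.6667)·(2.5) + (1.3333)·(-3.5) + (2.3333)·(-1.5) + (-0.6667)·(0.5)) / 5 = -14/5 = -2.8
  s[C,C] = ((2.5)·(2.5) + (-0.5)·(-0.5) + (2.5)·(2.5) + (-3.5)·(-3.5) + (-1.5)·(-1.5) + (0.5)·(0.5)) / 5 = 27.5/5 = 5.5
  Sample standard deviations s_i = √(s[i,i]):
  s(A) = √(5.3667) = 2.3166
  s(B) = √(2.2667) = 1.5055
  s(C) = √(5.5) = 2.3452

Step 3 — r_{ij} = s_{ij} / (s_i · s_j):
  r[A,A] = 1 (diagonal).
  r[A,B] = -1.4667 / (2.3166 · 1.5055) = -1.4667 / 3.4878 = -0.4205
  r[A,C] = 1.1 / (2.3166 · 2.3452) = 1.1 / 5.4329 = 0.2025
  r[B,B] = 1 (diagonal).
  r[B,C] = -2.8 / (1.5055 · 2.3452) = -2.8 / 3.5308 = -0.793
  r[C,C] = 1 (diagonal).

R is symmetric with unit diagonal. Assembling:

R = [[1, -0.4205, 0.2025],
 [-0.4205, 1, -0.793],
 [0.2025, -0.793, 1]]
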